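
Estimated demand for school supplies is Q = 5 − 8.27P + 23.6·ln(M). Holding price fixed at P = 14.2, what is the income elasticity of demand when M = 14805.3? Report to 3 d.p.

0.207

At P = 14.2, M = 14805.3: Q = 114.191.
Holding P constant, ∂Q/∂M = 23.6/M = 0.00159402.
η_M = (∂Q/∂M)·(M/Q) = 0.00159402 × (14805.3/114.191) = 0.207.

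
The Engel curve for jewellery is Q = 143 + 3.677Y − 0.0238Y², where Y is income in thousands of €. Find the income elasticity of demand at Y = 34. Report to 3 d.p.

At Y = 34: Q = 240.5052.
dQ/dY = 3.677 − 0.0476Y = 2.05860.
η = (dQ/dY)·(Y/Q) = 2.05860 × (34/240.5052) = 0.291.

0.291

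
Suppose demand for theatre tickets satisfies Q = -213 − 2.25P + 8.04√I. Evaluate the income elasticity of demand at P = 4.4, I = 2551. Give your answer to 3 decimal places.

At P = 4.4, I = 2551: Q = 183.180.
Holding P constant, ∂Q/∂I = 8.04/(2√I) = 0.0795923.
η_I = (∂Q/∂I)·(I/Q) = 0.0795923 × (2551/183.180) = 1.108.

1.108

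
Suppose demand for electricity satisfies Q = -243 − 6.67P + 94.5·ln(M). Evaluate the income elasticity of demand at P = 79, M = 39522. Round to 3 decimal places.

0.410

At P = 79, M = 39522: Q = 230.316.
Holding P constant, ∂Q/∂M = 94.5/M = 0.00239107.
η_M = (∂Q/∂M)·(M/Q) = 0.00239107 × (39522/230.316) = 0.410.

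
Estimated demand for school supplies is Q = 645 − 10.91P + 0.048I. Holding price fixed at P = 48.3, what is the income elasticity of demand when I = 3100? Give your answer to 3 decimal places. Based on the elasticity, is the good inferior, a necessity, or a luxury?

At P = 48.3, I = 3100: Q = 266.847.
Holding P constant, ∂Q/∂I = 0.048.
η_I = (∂Q/∂I)·(I/Q) = 0.048 × (3100/266.847) = 0.558.
Since 0 < η < 1, this is a necessity.

0.558 (necessity)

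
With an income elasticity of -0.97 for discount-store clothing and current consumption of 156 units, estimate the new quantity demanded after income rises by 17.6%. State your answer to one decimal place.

129.4

%ΔQ ≈ η × %ΔI = -0.97 × 17.6% = -17.072%.
New Q ≈ 156 × (1 − 0.17072) = 129.4.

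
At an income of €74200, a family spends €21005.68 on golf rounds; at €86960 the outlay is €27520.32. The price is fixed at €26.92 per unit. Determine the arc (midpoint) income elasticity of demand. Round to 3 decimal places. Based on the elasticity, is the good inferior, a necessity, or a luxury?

With a constant price, Q₁ = 21005.68/26.92 = 780.300 and Q₂ = 27520.32/26.92 = 1022.300 (equivalently, work directly with expenditure since P cancels).
Midpoint %ΔQ = (27520.32 − 21005.68)/24263.00 = 0.26850; midpoint %ΔI = (86960 − 74200)/80580 = 0.15835.
η = 0.26850 / 0.15835 = 1.696.
η > 1 ⇒ luxury.

1.696 (luxury)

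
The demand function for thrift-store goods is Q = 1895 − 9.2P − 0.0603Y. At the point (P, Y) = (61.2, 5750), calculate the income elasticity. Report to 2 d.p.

At P = 61.2, Y = 5750: Q = 985.235.
Holding P constant, ∂Q/∂Y = −0.0603.
η_Y = (∂Q/∂Y)·(Y/Q) = -0.0603 × (5750/985.235) = -0.35.

-0.35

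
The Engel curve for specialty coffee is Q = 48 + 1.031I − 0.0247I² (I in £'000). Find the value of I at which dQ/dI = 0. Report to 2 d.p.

20.87

dQ/dI = 1.031 − 0.0494I.
The good is inferior where dQ/dI < 0. Setting dQ/dI = 0 gives I = 1.031 / 0.0494 = 20.87.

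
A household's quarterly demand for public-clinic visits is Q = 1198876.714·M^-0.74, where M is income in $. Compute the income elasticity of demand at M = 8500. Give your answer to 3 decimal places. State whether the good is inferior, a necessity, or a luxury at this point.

-0.740 (inferior good)

For Q = A·M^β the income elasticity is constant and equal to β.
Here β = -0.74, so η = -0.740.
Since η < 0, the good is an inferior good.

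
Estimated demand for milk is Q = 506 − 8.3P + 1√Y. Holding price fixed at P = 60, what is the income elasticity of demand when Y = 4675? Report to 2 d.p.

0.45

At P = 60, Y = 4675: Q = 76.374.
Holding P constant, ∂Q/∂Y = 1/(2√Y) = 0.00731272.
η_Y = (∂Q/∂Y)·(Y/Q) = 0.00731272 × (4675/76.374) = 0.45.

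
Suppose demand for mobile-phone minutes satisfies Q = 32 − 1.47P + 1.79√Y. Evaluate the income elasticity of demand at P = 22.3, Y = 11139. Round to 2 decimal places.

0.50

At P = 22.3, Y = 11139: Q = 188.138.
Holding P constant, ∂Q/∂Y = 1.79/(2√Y) = 0.00848008.
η_Y = (∂Q/∂Y)·(Y/Q) = 0.00848008 × (11139/188.138) = 0.50.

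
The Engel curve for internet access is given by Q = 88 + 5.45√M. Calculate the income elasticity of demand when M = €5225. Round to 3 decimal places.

0.409

At M = 5225: Q = 481.949.
dQ/dM = 5.45/(2√M) = 0.0376984 at this income.
η = (dQ/dM)·(M/Q) = 0.0376984 × (5225/481.949) = 0.409.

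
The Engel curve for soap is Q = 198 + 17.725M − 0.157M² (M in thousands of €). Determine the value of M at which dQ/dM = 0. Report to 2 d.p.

56.45

dQ/dM = 17.725 − 0.314M.
The good is inferior where dQ/dM < 0. Setting dQ/dM = 0 gives M = 17.725 / 0.314 = 56.45.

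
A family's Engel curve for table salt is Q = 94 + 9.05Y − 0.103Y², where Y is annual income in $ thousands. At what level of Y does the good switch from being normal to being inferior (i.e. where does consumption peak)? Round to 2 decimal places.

dQ/dY = 9.05 − 0.206Y.
The good is inferior where dQ/dY < 0. Setting dQ/dY = 0 gives Y = 9.05 / 0.206 = 43.93.

43.93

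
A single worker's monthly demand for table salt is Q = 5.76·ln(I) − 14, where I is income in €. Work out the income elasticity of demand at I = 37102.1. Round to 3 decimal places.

At I = 37102.1: Q = 46.603.
dQ/dI = 5.76/I = 0.000155247 at this income.
η = (dQ/dI)·(I/Q) = 0.000155247 × (37102.1/46.603) = 0.124.

0.124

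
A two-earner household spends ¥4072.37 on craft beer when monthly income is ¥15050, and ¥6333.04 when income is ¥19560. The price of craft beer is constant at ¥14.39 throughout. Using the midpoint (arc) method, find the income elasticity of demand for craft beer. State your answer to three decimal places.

1.667

With a constant price, Q₁ = 4072.37/14.39 = 283.000 and Q₂ = 6333.04/14.39 = 440.100 (equivalently, work directly with expenditure since P cancels).
Midpoint %ΔQ = (6333.04 − 4072.37)/5202.71 = 0.43452; midpoint %ΔI = (19560 − 15050)/17305 = 0.26062.
η = 0.43452 / 0.26062 = 1.667.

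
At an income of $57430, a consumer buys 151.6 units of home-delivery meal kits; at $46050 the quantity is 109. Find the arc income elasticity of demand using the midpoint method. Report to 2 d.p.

ΔQ = 109 − 151.6 = -42.6; midpoint Q̄ = (151.6 + 109)/2 = 130.3.
ΔI = 46050 − 57430 = -11380; midpoint Ī = (57430 + 46050)/2 = 51740.
η = (ΔQ/Q̄) ÷ (ΔI/Ī) = (-42.6/130.3) ÷ (-11380/51740) = 1.49.

1.49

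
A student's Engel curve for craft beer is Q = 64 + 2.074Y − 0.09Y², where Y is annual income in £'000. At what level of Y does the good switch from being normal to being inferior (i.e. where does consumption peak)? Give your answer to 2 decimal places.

11.52

dQ/dY = 2.074 − 0.18Y.
The good is inferior where dQ/dY < 0. Setting dQ/dY = 0 gives Y = 2.074 / 0.18 = 11.52.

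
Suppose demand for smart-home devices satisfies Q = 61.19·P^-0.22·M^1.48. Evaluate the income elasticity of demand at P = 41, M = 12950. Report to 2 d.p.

1.48

For a multiplicative demand Q = A·P^α·M^β, the income elasticity is β everywhere.
Here β = 1.48, so η = 1.48.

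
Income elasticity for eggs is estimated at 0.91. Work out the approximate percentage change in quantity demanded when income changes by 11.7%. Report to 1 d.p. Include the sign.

10.6%

%ΔQ ≈ η × %ΔI = 0.91 × 11.7% = 10.6%.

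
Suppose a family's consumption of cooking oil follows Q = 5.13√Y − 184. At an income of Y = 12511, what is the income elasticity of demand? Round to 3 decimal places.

At Y = 12511: Q = 389.804.
dQ/dY = 5.13/(2√Y) = 0.022932 at this income.
η = (dQ/dY)·(Y/Q) = 0.022932 × (12511/389.804) = 0.736.

0.736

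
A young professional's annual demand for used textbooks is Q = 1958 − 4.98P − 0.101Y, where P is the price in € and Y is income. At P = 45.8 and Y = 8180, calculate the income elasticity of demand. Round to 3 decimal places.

At P = 45.8, Y = 8180: Q = 903.736.
Holding P constant, ∂Q/∂Y = −0.101.
η_Y = (∂Q/∂Y)·(Y/Q) = -0.101 × (8180/903.736) = -0.914.

-0.914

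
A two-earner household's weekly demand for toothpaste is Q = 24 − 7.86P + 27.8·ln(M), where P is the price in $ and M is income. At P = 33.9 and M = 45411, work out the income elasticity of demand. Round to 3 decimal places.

At P = 33.9, M = 45411: Q = 55.660.
Holding P constant, ∂Q/∂M = 27.8/M = 0.000612186.
η_M = (∂Q/∂M)·(M/Q) = 0.000612186 × (45411/55.660) = 0.499.

0.499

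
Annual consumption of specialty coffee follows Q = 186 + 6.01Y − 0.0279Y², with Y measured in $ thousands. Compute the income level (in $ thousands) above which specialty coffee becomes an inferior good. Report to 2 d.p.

dQ/dY = 6.01 − 0.0558Y.
The good is inferior where dQ/dY < 0. Setting dQ/dY = 0 gives Y = 6.01 / 0.0558 = 107.71.

107.71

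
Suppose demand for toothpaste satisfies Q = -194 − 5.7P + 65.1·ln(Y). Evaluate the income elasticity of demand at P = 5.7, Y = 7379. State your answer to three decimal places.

At P = 5.7, Y = 7379: Q = 353.316.
Holding P constant, ∂Q/∂Y = 65.1/Y = 0.00882233.
η_Y = (∂Q/∂Y)·(Y/Q) = 0.00882233 × (7379/353.316) = 0.184.

0.184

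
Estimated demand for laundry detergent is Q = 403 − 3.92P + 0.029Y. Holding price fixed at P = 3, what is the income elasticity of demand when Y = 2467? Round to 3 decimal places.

At P = 3, Y = 2467: Q = 462.783.
Holding P constant, ∂Q/∂Y = 0.029.
η_Y = (∂Q/∂Y)·(Y/Q) = 0.029 × (2467/462.783) = 0.155.

0.155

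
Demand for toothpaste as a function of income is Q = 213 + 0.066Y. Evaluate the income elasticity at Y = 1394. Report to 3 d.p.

0.302

At Y = 1394: Q = 305.004.
dQ/dY = 0.066.
η = (dQ/dY)·(Y/Q) = 0.066 × (1394/305.004) = 0.302.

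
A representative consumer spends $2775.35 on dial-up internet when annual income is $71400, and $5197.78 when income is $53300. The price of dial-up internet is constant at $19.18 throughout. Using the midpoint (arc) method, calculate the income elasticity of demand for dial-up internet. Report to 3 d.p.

-2.093

With a constant price, Q₁ = 2775.35/19.18 = 144.700 and Q₂ = 5197.78/19.18 = 271.000 (equivalently, work directly with expenditure since P cancels).
Midpoint %ΔQ = (5197.78 − 2775.35)/3986.56 = 0.60765; midpoint %ΔI = (53300 − 71400)/62350 = -0.29030.
η = 0.60765 / -0.29030 = -2.093.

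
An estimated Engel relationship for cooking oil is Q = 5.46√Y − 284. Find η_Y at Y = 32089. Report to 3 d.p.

0.705

At Y = 32089: Q = 694.072.
dQ/dY = 5.46/(2√Y) = 0.01524 at this income.
η = (dQ/dY)·(Y/Q) = 0.01524 × (32089/694.072) = 0.705.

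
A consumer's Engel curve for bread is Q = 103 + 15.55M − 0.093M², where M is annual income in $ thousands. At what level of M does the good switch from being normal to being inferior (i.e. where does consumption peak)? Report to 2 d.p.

83.60

dQ/dM = 15.55 − 0.186M.
The good is inferior where dQ/dM < 0. Setting dQ/dM = 0 gives M = 15.55 / 0.186 = 83.60.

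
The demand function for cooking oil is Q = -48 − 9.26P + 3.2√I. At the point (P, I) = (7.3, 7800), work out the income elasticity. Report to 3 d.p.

At P = 7.3, I = 7800: Q = 167.018.
Holding P constant, ∂Q/∂I = 3.2/(2√I) = 0.0181164.
η_I = (∂Q/∂I)·(I/Q) = 0.0181164 × (7800/167.018) = 0.846.

0.846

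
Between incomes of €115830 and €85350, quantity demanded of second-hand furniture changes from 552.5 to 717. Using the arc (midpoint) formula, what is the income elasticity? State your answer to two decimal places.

ΔQ = 717 − 552.5 = 164.5; midpoint Q̄ = (552.5 + 717)/2 = 634.75.
ΔI = 85350 − 115830 = -30480; midpoint Ī = (115830 + 85350)/2 = 100590.
η = (ΔQ/Q̄) ÷ (ΔI/Ī) = (164.5/634.75) ÷ (-30480/100590) = -0.86.

-0.86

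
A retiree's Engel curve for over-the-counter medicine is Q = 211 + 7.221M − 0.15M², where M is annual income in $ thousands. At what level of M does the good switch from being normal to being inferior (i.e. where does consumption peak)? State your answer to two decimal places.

24.07

dQ/dM = 7.221 − 0.3M.
The good is inferior where dQ/dM < 0. Setting dQ/dM = 0 gives M = 7.221 / 0.3 = 24.07.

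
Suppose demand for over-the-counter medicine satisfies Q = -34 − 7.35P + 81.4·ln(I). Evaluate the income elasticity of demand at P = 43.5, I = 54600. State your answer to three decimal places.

0.152

At P = 43.5, I = 54600: Q = 534.169.
Holding P constant, ∂Q/∂I = 81.4/I = 0.00149084.
η_I = (∂Q/∂I)·(I/Q) = 0.00149084 × (54600/534.169) = 0.152.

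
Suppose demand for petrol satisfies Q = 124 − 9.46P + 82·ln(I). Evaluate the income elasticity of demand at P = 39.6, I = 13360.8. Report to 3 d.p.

At P = 39.6, I = 13360.8: Q = 528.391.
Holding P constant, ∂Q/∂I = 82/I = 0.00613736.
η_I = (∂Q/∂I)·(I/Q) = 0.00613736 × (13360.8/528.391) = 0.155.

0.155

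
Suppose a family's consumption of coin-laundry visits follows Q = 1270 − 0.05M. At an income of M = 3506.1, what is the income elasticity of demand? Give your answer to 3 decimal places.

-0.160

At M = 3506.1: Q = 1094.695.
dQ/dM = −0.05.
η = (dQ/dM)·(M/Q) = -0.05 × (3506.1/1094.695) = -0.160.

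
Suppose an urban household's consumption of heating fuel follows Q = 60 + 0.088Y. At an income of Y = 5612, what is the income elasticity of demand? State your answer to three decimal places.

0.892

At Y = 5612: Q = 553.856.
dQ/dY = 0.088.
η = (dQ/dY)·(Y/Q) = 0.088 × (5612/553.856) = 0.892.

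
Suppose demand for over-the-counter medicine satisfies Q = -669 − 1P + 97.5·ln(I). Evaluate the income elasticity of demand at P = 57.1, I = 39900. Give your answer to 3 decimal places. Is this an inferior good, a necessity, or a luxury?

0.318 (necessity)

At P = 57.1, I = 39900: Q = 306.828.
Holding P constant, ∂Q/∂I = 97.5/I = 0.00244361.
η_I = (∂Q/∂I)·(I/Q) = 0.00244361 × (39900/306.828) = 0.318.
Since 0 < η < 1, this is a necessity.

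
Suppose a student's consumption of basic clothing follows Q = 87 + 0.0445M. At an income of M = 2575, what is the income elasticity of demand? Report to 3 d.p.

0.568

At M = 2575: Q = 201.587.
dQ/dM = 0.0445.
η = (dQ/dM)·(M/Q) = 0.0445 × (2575/201.587) = 0.568.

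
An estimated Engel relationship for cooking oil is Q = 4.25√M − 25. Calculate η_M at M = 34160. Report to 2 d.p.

At M = 34160: Q = 760.503.
dQ/dM = 4.25/(2√M) = 0.0114974 at this income.
η = (dQ/dM)·(M/Q) = 0.0114974 × (34160/760.503) = 0.52.

0.52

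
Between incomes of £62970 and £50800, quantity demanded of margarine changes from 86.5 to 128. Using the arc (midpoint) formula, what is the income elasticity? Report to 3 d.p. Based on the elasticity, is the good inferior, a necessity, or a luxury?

-1.809 (inferior good)

ΔQ = 128 − 86.5 = 41.5; midpoint Q̄ = (86.5 + 128)/2 = 107.25.
ΔI = 50800 − 62970 = -12170; midpoint Ī = (62970 + 50800)/2 = 56885.
η = (ΔQ/Q̄) ÷ (ΔI/Ī) = (41.5/107.25) ÷ (-12170/56885) = -1.809.
η < 0 ⇒ inferior good.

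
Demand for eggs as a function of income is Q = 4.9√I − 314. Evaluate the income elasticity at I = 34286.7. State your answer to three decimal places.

0.765

At I = 34286.7: Q = 593.317.
dQ/dI = 4.9/(2√I) = 0.0132313 at this income.
η = (dQ/dI)·(I/Q) = 0.0132313 × (34286.7/593.317) = 0.765.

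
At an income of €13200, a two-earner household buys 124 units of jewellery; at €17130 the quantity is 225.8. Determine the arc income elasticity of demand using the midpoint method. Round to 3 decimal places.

ΔQ = 225.8 − 124 = 101.8; midpoint Q̄ = (124 + 225.8)/2 = 174.9.
ΔI = 17130 − 13200 = 3930; midpoint Ī = (13200 + 17130)/2 = 15165.
η = (ΔQ/Q̄) ÷ (ΔI/Ī) = (101.8/174.9) ÷ (3930/15165) = 2.246.

2.246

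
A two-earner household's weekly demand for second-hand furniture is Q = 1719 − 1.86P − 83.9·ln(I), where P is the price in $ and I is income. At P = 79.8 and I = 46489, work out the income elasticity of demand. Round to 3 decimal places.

-0.125

At P = 79.8, I = 46489: Q = 668.901.
Holding P constant, ∂Q/∂I = -83.9/I = -0.00180473.
η_I = (∂Q/∂I)·(I/Q) = -0.00180473 × (46489/668.901) = -0.125.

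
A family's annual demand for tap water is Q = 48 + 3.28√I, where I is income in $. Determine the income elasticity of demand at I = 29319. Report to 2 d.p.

0.46

At I = 29319: Q = 609.628.
dQ/dI = 3.28/(2√I) = 0.00957788 at this income.
η = (dQ/dI)·(I/Q) = 0.00957788 × (29319/609.628) = 0.46.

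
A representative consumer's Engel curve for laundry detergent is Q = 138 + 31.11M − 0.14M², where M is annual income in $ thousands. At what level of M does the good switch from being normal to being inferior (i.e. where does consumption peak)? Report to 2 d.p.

111.11

dQ/dM = 31.11 − 0.28M.
The good is inferior where dQ/dM < 0. Setting dQ/dM = 0 gives M = 31.11 / 0.28 = 111.11.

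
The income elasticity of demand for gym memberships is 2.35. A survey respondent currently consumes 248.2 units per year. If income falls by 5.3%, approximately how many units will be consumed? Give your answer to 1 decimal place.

%ΔQ ≈ η × %ΔI = 2.35 × (-5.3%) = -12.455%.
New Q ≈ 248.2 × (1 − 0.12455) = 217.3.

217.3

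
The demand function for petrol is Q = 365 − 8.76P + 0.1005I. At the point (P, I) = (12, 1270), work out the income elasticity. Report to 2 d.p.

0.33

At P = 12, I = 1270: Q = 387.515.
Holding P constant, ∂Q/∂I = 0.1005.
η_I = (∂Q/∂I)·(I/Q) = 0.1005 × (1270/387.515) = 0.33.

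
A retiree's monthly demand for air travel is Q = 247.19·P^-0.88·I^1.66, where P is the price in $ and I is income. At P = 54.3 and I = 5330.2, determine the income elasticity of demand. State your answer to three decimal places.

For a multiplicative demand Q = A·P^α·I^β, the income elasticity is β everywhere.
Here β = 1.66, so η = 1.660.

1.660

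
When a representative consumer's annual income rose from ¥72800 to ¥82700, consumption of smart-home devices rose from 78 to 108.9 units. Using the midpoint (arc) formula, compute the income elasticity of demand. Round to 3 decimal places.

ΔQ = 108.9 − 78 = 30.9; midpoint Q̄ = (78 + 108.9)/2 = 93.45.
ΔI = 82700 − 72800 = 9900; midpoint Ī = (72800 + 82700)/2 = 77750.
η = (ΔQ/Q̄) ÷ (ΔI/Ī) = (30.9/93.45) ÷ (9900/77750) = 2.597.

2.597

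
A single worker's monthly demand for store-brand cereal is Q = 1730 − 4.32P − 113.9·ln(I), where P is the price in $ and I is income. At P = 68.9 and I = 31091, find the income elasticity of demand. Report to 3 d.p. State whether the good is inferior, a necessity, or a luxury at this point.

-0.448 (inferior good)

At P = 68.9, I = 31091: Q = 254.094.
Holding P constant, ∂Q/∂I = -113.9/I = -0.00366344.
η_I = (∂Q/∂I)·(I/Q) = -0.00366344 × (31091/254.094) = -0.448.
Since η < 0, this is an inferior good.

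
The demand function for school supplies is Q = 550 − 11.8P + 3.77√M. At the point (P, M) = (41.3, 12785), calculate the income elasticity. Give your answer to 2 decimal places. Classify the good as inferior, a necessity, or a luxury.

0.44 (necessity)

At P = 41.3, M = 12785: Q = 488.937.
Holding P constant, ∂Q/∂M = 3.77/(2√M) = 0.016671.
η_M = (∂Q/∂M)·(M/Q) = 0.016671 × (12785/488.937) = 0.44.
Since 0 < η < 1, this is a necessity.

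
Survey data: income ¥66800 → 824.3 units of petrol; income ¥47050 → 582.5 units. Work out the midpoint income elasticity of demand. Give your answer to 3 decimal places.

ΔQ = 582.5 − 824.3 = -241.8; midpoint Q̄ = (824.3 + 582.5)/2 = 703.4.
ΔI = 47050 − 66800 = -19750; midpoint Ī = (66800 + 47050)/2 = 56925.
η = (ΔQ/Q̄) ÷ (ΔI/Ī) = (-241.8/703.4) ÷ (-19750/56925) = 0.991.

0.991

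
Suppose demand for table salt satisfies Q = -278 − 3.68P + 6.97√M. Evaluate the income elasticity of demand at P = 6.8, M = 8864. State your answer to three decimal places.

At P = 6.8, M = 8864: Q = 353.193.
Holding P constant, ∂Q/∂M = 6.97/(2√M) = 0.0370159.
η_M = (∂Q/∂M)·(M/Q) = 0.0370159 × (8864/353.193) = 0.929.

0.929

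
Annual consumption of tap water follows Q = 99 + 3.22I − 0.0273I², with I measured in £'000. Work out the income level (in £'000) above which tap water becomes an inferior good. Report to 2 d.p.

dQ/dI = 3.22 − 0.0546I.
The good is inferior where dQ/dI < 0. Setting dQ/dI = 0 gives I = 3.22 / 0.0546 = 58.97.

58.97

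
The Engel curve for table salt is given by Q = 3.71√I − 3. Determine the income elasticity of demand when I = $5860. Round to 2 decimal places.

At I = 5860: Q = 281.003.
dQ/dI = 3.71/(2√I) = 0.0242323 at this income.
η = (dQ/dI)·(I/Q) = 0.0242323 × (5860/281.003) = 0.51.

0.51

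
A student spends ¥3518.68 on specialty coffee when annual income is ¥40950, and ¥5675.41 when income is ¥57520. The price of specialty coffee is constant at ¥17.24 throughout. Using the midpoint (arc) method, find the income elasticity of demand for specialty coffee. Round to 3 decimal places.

1.394

With a constant price, Q₁ = 3518.68/17.24 = 204.100 and Q₂ = 5675.41/17.24 = 329.200 (equivalently, work directly with expenditure since P cancels).
Midpoint %ΔQ = (5675.41 − 3518.68)/4597.05 = 0.46916; midpoint %ΔI = (57520 − 40950)/49235 = 0.33655.
η = 0.46916 / 0.33655 = 1.394.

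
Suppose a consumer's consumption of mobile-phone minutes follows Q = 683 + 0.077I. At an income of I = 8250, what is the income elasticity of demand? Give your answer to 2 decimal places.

At I = 8250: Q = 1318.250.
dQ/dI = 0.077.
η = (dQ/dI)·(I/Q) = 0.077 × (8250/1318.250) = 0.48.

0.48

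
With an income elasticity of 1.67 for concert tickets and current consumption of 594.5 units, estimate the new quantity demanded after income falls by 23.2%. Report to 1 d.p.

%ΔQ ≈ η × %ΔI = 1.67 × (-23.2%) = -38.744%.
New Q ≈ 594.5 × (1 − 0.38744) = 364.2.

364.2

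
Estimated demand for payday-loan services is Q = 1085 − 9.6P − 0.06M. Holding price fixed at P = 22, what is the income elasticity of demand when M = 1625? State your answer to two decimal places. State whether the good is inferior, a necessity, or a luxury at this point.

-0.13 (inferior good)

At P = 22, M = 1625: Q = 776.300.
Holding P constant, ∂Q/∂M = −0.06.
η_M = (∂Q/∂M)·(M/Q) = -0.06 × (1625/776.300) = -0.13.
Since η < 0, this is an inferior good.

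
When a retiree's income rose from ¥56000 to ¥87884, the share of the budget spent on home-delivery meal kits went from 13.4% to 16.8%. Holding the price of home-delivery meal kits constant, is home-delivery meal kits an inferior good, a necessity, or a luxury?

The budget share rises as income rises, so η > 1.

luxury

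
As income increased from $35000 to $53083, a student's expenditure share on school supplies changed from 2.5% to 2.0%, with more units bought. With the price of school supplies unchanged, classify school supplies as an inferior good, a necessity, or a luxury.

necessity

Quantity rises but the budget share falls as income rises, so 0 < η < 1.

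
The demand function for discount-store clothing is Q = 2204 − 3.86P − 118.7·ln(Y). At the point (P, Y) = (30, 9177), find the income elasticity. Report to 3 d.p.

At P = 30, Y = 9177: Q = 1005.127.
Holding P constant, ∂Q/∂Y = -118.7/Y = -0.0129345.
η_Y = (∂Q/∂Y)·(Y/Q) = -0.0129345 × (9177/1005.127) = -0.118.

-0.118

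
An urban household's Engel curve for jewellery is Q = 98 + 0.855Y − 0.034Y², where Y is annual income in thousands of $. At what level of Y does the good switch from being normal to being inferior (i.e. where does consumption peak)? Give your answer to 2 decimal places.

12.57

dQ/dY = 0.855 − 0.068Y.
The good is inferior where dQ/dY < 0. Setting dQ/dY = 0 gives Y = 0.855 / 0.068 = 12.57.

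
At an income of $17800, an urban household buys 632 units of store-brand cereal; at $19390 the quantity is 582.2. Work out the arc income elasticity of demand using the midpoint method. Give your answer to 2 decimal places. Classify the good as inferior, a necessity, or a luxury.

-0.96 (inferior good)

ΔQ = 582.2 − 632 = -49.8; midpoint Q̄ = (632 + 582.2)/2 = 607.1.
ΔI = 19390 − 17800 = 1590; midpoint Ī = (17800 + 19390)/2 = 18595.
η = (ΔQ/Q̄) ÷ (ΔI/Ī) = (-49.8/607.1) ÷ (1590/18595) = -0.96.
η < 0 ⇒ inferior good.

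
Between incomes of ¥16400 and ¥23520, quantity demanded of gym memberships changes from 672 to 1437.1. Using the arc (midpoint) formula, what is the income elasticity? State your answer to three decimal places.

2.034

ΔQ = 1437.1 − 672 = 765.1; midpoint Q̄ = (672 + 1437.1)/2 = 1054.55.
ΔI = 23520 − 16400 = 7120; midpoint Ī = (16400 + 23520)/2 = 19960.
η = (ΔQ/Q̄) ÷ (ΔI/Ī) = (765.1/1054.55) ÷ (7120/19960) = 2.034.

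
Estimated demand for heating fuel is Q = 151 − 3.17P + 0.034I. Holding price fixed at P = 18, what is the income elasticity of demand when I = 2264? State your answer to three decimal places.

0.450

At P = 18, I = 2264: Q = 170.916.
Holding P constant, ∂Q/∂I = 0.034.
η_I = (∂Q/∂I)·(I/Q) = 0.034 × (2264/170.916) = 0.450.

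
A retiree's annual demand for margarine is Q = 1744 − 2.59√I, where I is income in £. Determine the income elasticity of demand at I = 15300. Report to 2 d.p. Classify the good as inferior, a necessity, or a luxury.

At I = 15300: Q = 1423.635.
dQ/dI = -2.59/(2√I) = -0.0104695 at this income.
η = (dQ/dI)·(I/Q) = -0.0104695 × (15300/1423.635) = -0.11.
Since η < 0, the good is an inferior good.

-0.11 (inferior good)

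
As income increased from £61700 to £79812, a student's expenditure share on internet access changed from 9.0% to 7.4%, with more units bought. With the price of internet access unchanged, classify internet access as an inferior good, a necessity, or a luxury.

necessity

Quantity rises but the budget share falls as income rises, so 0 < η < 1.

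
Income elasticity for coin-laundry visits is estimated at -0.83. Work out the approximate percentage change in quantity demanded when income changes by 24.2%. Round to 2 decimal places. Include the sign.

-20.09%

%ΔQ ≈ η × %ΔI = -0.83 × 24.2% = -20.09%.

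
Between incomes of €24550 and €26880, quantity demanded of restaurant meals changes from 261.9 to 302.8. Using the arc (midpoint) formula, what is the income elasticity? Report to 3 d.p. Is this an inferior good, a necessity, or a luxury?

ΔQ = 302.8 − 261.9 = 40.9; midpoint Q̄ = (261.9 + 302.8)/2 = 282.35.
ΔI = 26880 − 24550 = 2330; midpoint Ī = (24550 + 26880)/2 = 25715.
η = (ΔQ/Q̄) ÷ (ΔI/Ī) = (40.9/282.35) ÷ (2330/25715) = 1.599.
η > 1 ⇒ luxury.

1.599 (luxury)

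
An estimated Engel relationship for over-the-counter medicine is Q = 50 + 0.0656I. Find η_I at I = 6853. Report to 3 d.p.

0.900

At I = 6853: Q = 499.557.
dQ/dI = 0.0656.
η = (dQ/dI)·(I/Q) = 0.0656 × (6853/499.557) = 0.900.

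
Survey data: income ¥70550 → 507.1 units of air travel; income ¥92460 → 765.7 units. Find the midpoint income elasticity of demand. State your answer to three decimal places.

1.512

ΔQ = 765.7 − 507.1 = 258.6; midpoint Q̄ = (507.1 + 765.7)/2 = 636.4.
ΔI = 92460 − 70550 = 21910; midpoint Ī = (70550 + 92460)/2 = 81505.
η = (ΔQ/Q̄) ÷ (ΔI/Ī) = (258.6/636.4) ÷ (21910/81505) = 1.512.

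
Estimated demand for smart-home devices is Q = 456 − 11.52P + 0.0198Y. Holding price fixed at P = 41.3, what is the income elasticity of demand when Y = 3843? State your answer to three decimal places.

At P = 41.3, Y = 3843: Q = 56.315.
Holding P constant, ∂Q/∂Y = 0.0198.
η_Y = (∂Q/∂Y)·(Y/Q) = 0.0198 × (3843/56.315) = 1.351.

1.351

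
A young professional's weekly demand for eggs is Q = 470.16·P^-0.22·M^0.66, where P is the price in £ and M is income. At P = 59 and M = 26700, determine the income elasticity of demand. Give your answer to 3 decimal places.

For a multiplicative demand Q = A·P^α·M^β, the income elasticity is β everywhere.
Here β = 0.66, so η = 0.660.

0.660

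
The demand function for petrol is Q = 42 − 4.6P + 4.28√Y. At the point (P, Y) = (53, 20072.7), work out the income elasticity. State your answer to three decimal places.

At P = 53, Y = 20072.7: Q = 404.583.
Holding P constant, ∂Q/∂Y = 4.28/(2√Y) = 0.0151047.
η_Y = (∂Q/∂Y)·(Y/Q) = 0.0151047 × (20072.7/404.583) = 0.749.

0.749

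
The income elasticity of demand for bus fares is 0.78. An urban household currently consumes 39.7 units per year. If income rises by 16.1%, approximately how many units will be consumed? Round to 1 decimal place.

44.7

%ΔQ ≈ η × %ΔI = 0.78 × 16.1% = 12.558%.
New Q ≈ 39.7 × (1 + 0.12558) = 44.7.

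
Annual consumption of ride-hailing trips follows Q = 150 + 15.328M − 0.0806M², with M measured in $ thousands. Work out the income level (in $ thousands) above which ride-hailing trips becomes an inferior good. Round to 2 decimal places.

dQ/dM = 15.328 − 0.1612M.
The good is inferior where dQ/dM < 0. Setting dQ/dM = 0 gives M = 15.328 / 0.1612 = 95.09.

95.09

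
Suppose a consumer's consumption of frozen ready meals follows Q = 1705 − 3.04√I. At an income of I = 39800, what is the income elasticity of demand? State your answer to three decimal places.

-0.276

At I = 39800: Q = 1098.522.
dQ/dI = -3.04/(2√I) = -0.00761907 at this income.
η = (dQ/dI)·(I/Q) = -0.00761907 × (39800/1098.522) = -0.276.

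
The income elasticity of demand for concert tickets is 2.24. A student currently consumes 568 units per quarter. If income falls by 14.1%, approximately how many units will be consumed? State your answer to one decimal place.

%ΔQ ≈ η × %ΔI = 2.24 × (-14.1%) = -31.584%.
New Q ≈ 568 × (1 − 0.31584) = 388.6.

388.6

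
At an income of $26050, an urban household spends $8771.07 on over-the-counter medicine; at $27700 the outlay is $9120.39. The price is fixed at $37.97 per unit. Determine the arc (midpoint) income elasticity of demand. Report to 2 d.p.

With a constant price, Q₁ = 8771.07/37.97 = 231.000 and Q₂ = 9120.39/37.97 = 240.200 (equivalently, work directly with expenditure since P cancels).
Midpoint %ΔQ = (9120.39 − 8771.07)/8945.73 = 0.03905; midpoint %ΔI = (27700 − 26050)/26875 = 0.06140.
η = 0.03905 / 0.06140 = 0.64.

0.64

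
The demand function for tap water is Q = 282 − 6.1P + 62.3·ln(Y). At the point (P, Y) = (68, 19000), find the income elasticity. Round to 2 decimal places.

At P = 68, Y = 19000: Q = 480.992.
Holding P constant, ∂Q/∂Y = 62.3/Y = 0.00327895.
η_Y = (∂Q/∂Y)·(Y/Q) = 0.00327895 × (19000/480.992) = 0.13.

0.13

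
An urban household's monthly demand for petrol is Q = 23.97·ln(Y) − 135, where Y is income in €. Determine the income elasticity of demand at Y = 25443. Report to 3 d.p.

0.222

At Y = 25443: Q = 108.156.
dQ/dY = 23.97/Y = 0.000942106 at this income.
η = (dQ/dY)·(Y/Q) = 0.000942106 × (25443/108.156) = 0.222.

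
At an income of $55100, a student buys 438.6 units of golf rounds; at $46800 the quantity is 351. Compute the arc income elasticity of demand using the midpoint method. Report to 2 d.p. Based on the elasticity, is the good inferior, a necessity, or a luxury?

ΔQ = 351 − 438.6 = -87.6; midpoint Q̄ = (438.6 + 351)/2 = 394.8.
ΔI = 46800 − 55100 = -8300; midpoint Ī = (55100 + 46800)/2 = 50950.
η = (ΔQ/Q̄) ÷ (ΔI/Ī) = (-87.6/394.8) ÷ (-8300/50950) = 1.36.
η > 1 ⇒ luxury.

1.36 (luxury)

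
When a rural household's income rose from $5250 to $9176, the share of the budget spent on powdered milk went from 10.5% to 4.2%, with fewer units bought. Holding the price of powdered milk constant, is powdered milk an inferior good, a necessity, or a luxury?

Quantity demanded falls as income rises, so η < 0.

inferior good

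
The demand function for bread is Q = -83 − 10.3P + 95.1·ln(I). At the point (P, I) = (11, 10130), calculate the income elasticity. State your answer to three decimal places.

0.140

At P = 11, I = 10130: Q = 680.832.
Holding P constant, ∂Q/∂I = 95.1/I = 0.00938796.
η_I = (∂Q/∂I)·(I/Q) = 0.00938796 × (10130/680.832) = 0.140.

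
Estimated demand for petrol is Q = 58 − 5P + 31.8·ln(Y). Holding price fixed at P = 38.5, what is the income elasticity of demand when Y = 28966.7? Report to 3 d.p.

At P = 38.5, Y = 28966.7: Q = 192.210.
Holding P constant, ∂Q/∂Y = 31.8/Y = 0.00109781.
η_Y = (∂Q/∂Y)·(Y/Q) = 0.00109781 × (28966.7/192.210) = 0.165.

0.165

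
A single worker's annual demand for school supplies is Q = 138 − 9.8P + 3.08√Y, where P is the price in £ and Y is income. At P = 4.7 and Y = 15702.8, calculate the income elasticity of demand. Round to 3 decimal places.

At P = 4.7, Y = 15702.8: Q = 477.897.
Holding P constant, ∂Q/∂Y = 3.08/(2√Y) = 0.0122894.
η_Y = (∂Q/∂Y)·(Y/Q) = 0.0122894 × (15702.8/477.897) = 0.404.

0.404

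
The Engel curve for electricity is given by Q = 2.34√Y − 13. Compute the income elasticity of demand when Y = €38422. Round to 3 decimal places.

At Y = 38422: Q = 445.676.
dQ/dY = 2.34/(2√Y) = 0.00596892 at this income.
η = (dQ/dY)·(Y/Q) = 0.00596892 × (38422/445.676) = 0.515.

0.515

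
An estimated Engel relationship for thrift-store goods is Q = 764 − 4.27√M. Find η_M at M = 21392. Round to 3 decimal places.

-2.239

At M = 21392: Q = 139.470.
dQ/dM = -4.27/(2√M) = -0.0145973 at this income.
η = (dQ/dM)·(M/Q) = -0.0145973 × (21392/139.470) = -2.239.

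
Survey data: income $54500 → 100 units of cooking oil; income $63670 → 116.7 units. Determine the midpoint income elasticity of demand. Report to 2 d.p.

0.99

ΔQ = 116.7 − 100 = 16.7; midpoint Q̄ = (100 + 116.7)/2 = 108.35.
ΔI = 63670 − 54500 = 9170; midpoint Ī = (54500 + 63670)/2 = 59085.
η = (ΔQ/Q̄) ÷ (ΔI/Ī) = (16.7/108.35) ÷ (9170/59085) = 0.99.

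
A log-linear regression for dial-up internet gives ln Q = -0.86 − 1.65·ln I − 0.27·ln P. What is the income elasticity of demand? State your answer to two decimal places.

-1.65

In a log-linear demand, the coefficient on ln I is the income elasticity.
So η = -1.65.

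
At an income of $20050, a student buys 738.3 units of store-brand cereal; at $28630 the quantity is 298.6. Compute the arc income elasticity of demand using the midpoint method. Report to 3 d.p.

-2.406

ΔQ = 298.6 − 738.3 = -439.7; midpoint Q̄ = (738.3 + 298.6)/2 = 518.45.
ΔI = 28630 − 20050 = 8580; midpoint Ī = (20050 + 28630)/2 = 24340.
η = (ΔQ/Q̄) ÷ (ΔI/Ī) = (-439.7/518.45) ÷ (8580/24340) = -2.406.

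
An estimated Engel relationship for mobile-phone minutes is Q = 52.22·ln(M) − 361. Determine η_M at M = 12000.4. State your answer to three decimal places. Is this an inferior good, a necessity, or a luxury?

0.403 (necessity)

At M = 12000.4: Q = 129.487.
dQ/dM = 52.22/M = 0.00435152 at this income.
η = (dQ/dM)·(M/Q) = 0.00435152 × (12000.4/129.487) = 0.403.
Since 0 < η < 1, the good is a necessity.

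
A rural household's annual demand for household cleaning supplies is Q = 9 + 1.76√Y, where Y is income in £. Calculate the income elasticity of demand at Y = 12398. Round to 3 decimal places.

At Y = 12398: Q = 204.969.
dQ/dY = 1.76/(2√Y) = 0.00790327 at this income.
η = (dQ/dY)·(Y/Q) = 0.00790327 × (12398/204.969) = 0.478.

0.478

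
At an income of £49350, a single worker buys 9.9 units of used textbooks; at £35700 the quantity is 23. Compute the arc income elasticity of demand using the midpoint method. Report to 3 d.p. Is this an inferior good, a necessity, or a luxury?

ΔQ = 23 − 9.9 = 13.1; midpoint Q̄ = (9.9 + 23)/2 = 16.45.
ΔI = 35700 − 49350 = -13650; midpoint Ī = (49350 + 35700)/2 = 42525.
η = (ΔQ/Q̄) ÷ (ΔI/Ī) = (13.1/16.45) ÷ (-13650/42525) = -2.481.
η < 0 ⇒ inferior good.

-2.481 (inferior good)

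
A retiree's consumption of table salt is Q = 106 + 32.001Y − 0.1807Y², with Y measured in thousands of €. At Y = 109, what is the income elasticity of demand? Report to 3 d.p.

At Y = 109: Q = 1447.2123.
dQ/dY = 32.001 − 0.3614Y = -7.39160.
η = (dQ/dY)·(Y/Q) = -7.39160 × (109/1447.2123) = -0.557.

-0.557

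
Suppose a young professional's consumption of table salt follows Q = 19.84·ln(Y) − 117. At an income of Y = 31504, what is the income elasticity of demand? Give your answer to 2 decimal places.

At Y = 31504: Q = 88.500.
dQ/dY = 19.84/Y = 0.000629761 at this income.
η = (dQ/dY)·(Y/Q) = 0.000629761 × (31504/88.500) = 0.22.

0.22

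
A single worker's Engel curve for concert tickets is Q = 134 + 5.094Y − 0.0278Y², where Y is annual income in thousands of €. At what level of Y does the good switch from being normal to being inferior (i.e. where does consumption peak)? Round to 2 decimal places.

dQ/dY = 5.094 − 0.0556Y.
The good is inferior where dQ/dY < 0. Setting dQ/dY = 0 gives Y = 5.094 / 0.0556 = 91.62.

91.62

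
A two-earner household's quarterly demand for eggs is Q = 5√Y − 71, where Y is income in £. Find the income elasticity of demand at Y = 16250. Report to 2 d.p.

At Y = 16250: Q = 566.377.
dQ/dY = 5/(2√Y) = 0.0196116 at this income.
η = (dQ/dY)·(Y/Q) = 0.0196116 × (16250/566.377) = 0.56.

0.56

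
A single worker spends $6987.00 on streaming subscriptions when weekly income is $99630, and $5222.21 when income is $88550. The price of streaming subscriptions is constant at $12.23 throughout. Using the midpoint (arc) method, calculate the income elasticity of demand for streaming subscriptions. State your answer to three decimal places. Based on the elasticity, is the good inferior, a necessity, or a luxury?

With a constant price, Q₁ = 6987.00/12.23 = 571.300 and Q₂ = 5222.21/12.23 = 427.000 (equivalently, work directly with expenditure since P cancels).
Midpoint %ΔQ = (5222.21 − 6987.00)/6104.61 = -0.28909; midpoint %ΔI = (88550 − 99630)/94090 = -0.11776.
η = -0.28909 / -0.11776 = 2.455.
η > 1 ⇒ luxury.

2.455 (luxury)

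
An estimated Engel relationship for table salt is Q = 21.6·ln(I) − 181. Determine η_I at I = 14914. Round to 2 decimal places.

At I = 14914: Q = 26.577.
dQ/dI = 21.6/I = 0.0014483 at this income.
η = (dQ/dI)·(I/Q) = 0.0014483 × (14914/26.577) = 0.81.

0.81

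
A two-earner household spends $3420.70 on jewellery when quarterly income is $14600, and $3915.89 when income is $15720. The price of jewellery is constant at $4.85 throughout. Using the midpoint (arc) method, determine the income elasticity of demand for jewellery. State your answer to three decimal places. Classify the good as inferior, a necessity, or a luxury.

1.827 (luxury)

With a constant price, Q₁ = 3420.70/4.85 = 705.299 and Q₂ = 3915.89/4.85 = 807.400 (equivalently, work directly with expenditure since P cancels).
Midpoint %ΔQ = (3915.89 − 3420.70)/3668.30 = 0.13499; midpoint %ΔI = (15720 − 14600)/15160 = 0.07388.
η = 0.13499 / 0.07388 = 1.827.
η > 1 ⇒ luxury.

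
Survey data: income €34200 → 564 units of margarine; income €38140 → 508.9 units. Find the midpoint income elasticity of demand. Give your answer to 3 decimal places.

-0.943

ΔQ = 508.9 − 564 = -55.1; midpoint Q̄ = (564 + 508.9)/2 = 536.45.
ΔI = 38140 − 34200 = 3940; midpoint Ī = (34200 + 38140)/2 = 36170.
η = (ΔQ/Q̄) ÷ (ΔI/Ī) = (-55.1/536.45) ÷ (3940/36170) = -0.943.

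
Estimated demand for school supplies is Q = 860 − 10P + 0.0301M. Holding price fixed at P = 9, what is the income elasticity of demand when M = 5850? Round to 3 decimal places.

0.186

At P = 9, M = 5850: Q = 946.085.
Holding P constant, ∂Q/∂M = 0.0301.
η_M = (∂Q/∂M)·(M/Q) = 0.0301 × (5850/946.085) = 0.186.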